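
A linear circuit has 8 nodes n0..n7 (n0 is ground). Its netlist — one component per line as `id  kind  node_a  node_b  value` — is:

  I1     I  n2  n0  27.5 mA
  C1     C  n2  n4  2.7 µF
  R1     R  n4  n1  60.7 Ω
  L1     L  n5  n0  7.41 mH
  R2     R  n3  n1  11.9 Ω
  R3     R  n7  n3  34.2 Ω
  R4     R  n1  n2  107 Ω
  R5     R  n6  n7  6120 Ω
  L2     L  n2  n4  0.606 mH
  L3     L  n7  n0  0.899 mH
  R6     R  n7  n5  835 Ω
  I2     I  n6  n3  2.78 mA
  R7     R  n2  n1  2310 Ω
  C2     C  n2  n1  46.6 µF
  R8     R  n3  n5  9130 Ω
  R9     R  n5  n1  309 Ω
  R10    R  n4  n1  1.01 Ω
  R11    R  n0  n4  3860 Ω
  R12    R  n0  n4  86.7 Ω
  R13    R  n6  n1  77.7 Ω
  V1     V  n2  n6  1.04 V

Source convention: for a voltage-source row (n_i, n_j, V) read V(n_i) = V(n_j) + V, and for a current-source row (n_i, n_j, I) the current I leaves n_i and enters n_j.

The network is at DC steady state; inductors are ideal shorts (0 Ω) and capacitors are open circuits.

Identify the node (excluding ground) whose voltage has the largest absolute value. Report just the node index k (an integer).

Apply KCL at each of the 7 non-ground nodes and solve the resulting linear system.
Node n1: branches {R1, R2, R4, R7, C2, R9, R10, R13} → V_1 = -0.7568
Node n2: branches {I1, C1, R4, L2, R7, C2, V1} → V_2 = -0.7642
Node n3: branches {R2, R3, I2, R8} → V_3 = -0.5364
Node n4: branches {C1, R1, L2, R10, R11, R12} → V_4 = -0.7642
Node n5: branches {L1, R6, R8, R9} → V_5 = 0.000
Node n6: branches {R5, I2, R13, V1} → V_6 = -1.804
Node n7: branches {R3, R5, L3, R6} → V_7 = 0.000
Source currents: i(L1)=-0.002508, i(L2)=-0.01643, i(L3)=-0.01598, i(V1)=-0.01099

6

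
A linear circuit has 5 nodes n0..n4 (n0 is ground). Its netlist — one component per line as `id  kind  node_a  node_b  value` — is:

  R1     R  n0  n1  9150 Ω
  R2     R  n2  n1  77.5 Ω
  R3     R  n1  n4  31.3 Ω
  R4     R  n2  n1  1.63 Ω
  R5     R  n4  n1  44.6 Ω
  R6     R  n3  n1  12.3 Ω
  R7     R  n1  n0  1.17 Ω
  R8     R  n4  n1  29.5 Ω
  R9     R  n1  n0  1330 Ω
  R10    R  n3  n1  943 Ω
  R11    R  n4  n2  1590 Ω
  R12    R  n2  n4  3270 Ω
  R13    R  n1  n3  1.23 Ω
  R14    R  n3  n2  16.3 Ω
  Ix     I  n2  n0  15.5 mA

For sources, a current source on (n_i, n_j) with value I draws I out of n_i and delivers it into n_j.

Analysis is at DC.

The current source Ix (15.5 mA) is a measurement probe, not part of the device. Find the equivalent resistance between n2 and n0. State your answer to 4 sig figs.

Apply KCL at each of the 4 non-ground nodes and solve the resulting linear system.
Node n1: branches {R1, R2, R3, R4, R5, R6, R7, R8, R9, R10, R13} → V_1 = -0.01812
Node n2: branches {R2, R4, R11, R12, R14, Ix} → V_2 = -0.04075
Node n3: branches {R6, R10, R13, R14} → V_3 = -0.01957
Node n4: branches {R3, R5, R8, R11, R12} → V_4 = -0.01835

R_eq = 2.629 Ω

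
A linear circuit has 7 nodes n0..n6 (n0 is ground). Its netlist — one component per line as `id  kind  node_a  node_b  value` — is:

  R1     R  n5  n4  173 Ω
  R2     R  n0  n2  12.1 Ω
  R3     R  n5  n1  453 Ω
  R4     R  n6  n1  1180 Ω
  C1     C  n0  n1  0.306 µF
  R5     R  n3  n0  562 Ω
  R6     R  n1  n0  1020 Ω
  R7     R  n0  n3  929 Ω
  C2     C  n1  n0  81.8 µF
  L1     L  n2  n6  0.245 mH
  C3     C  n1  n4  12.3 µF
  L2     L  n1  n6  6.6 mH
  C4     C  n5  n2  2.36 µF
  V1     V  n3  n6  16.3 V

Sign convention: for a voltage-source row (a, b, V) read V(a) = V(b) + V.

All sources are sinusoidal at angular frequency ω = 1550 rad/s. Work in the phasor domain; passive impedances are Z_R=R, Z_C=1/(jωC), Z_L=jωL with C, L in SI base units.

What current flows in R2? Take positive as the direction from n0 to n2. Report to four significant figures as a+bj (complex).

Apply KCL at each of the 6 non-ground nodes and solve the resulting linear system.
Node n1: branches {R3, R4, C1, R6, C2, C3, L2} → V_1 = 0.07212+0.3384j
Node n2: branches {R2, L1, C4} → V_2 = -0.04167-0.1112j
Node n3: branches {R5, R7, V1} → V_3 = 16.26-0.1121j
Node n4: branches {R1, C3} → V_4 = 0.04334+0.2931j
Node n5: branches {R1, R3, C4} → V_5 = 0.1930+0.1981j
Node n6: branches {R4, L1, L2, V1} → V_6 = -0.03785-0.1121j
Source currents: i(V1)=-0.04644+0.0003201j

0.003444+0.009190j A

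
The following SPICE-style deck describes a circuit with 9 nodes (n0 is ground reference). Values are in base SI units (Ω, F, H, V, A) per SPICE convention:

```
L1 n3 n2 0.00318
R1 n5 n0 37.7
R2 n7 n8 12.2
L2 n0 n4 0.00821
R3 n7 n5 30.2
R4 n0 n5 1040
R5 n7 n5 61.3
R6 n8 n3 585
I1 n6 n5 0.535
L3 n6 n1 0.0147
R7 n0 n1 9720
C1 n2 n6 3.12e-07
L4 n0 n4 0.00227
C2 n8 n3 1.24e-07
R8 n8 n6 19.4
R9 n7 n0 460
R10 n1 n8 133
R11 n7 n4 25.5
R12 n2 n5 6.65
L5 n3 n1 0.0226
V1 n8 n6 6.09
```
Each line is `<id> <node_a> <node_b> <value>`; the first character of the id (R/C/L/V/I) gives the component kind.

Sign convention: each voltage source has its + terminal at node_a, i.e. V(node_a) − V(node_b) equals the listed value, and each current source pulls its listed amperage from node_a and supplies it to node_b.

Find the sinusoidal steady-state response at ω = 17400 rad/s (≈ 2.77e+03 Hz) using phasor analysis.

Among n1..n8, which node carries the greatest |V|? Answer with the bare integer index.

MNA unknowns: 8 node voltages V₁..V_8 plus 1 source current (V1)
L1: Y=0.000-0.01807j on G[3,2]
R1: Y=0.02653+0.000j on G[5,0]
R2: Y=0.08197+0.000j on G[7,8]
L2: Y=0.000-0.007000j on G[0,4]
R3: Y=0.03311+0.000j on G[7,5]
R4: Y=0.0009615+0.000j on G[0,5]
R5: Y=0.01631+0.000j on G[7,5]
R6: Y=0.001709+0.000j on G[8,3]
I1: z[6]−=0.535, z[5]+=0.535
L3: Y=0.000-0.003910j on G[6,1]
R7: Y=0.0001029+0.000j on G[0,1]
C1: Y=0.000+0.005429j on G[2,6]
L4: Y=0.000-0.02532j on G[0,4]
C2: Y=0.000+0.002158j on G[8,3]
R8: Y=0.05155+0.000j on G[8,6]
R9: Y=0.002174+0.000j on G[7,0]
R10: Y=0.007519+0.000j on G[1,8]
R11: Y=0.03922+0.000j on G[7,4]
R12: Y=0.1504+0.000j on G[2,5]
L5: Y=0.000-0.002543j on G[3,1]
V1: row V8−V6=6.09, i_V1 at 8,6
solve → V1=-10.35-1.450j, V2=3.485-2.731j, V3=2.825-4.070j, V4=-1.874-2.862j, V5=3.739-2.093j, V6=-16.37-0.1468j, V7=-4.233-1.318j, V8=-10.28-0.1468j
aux → i_V1=0.2121-0.08424j

6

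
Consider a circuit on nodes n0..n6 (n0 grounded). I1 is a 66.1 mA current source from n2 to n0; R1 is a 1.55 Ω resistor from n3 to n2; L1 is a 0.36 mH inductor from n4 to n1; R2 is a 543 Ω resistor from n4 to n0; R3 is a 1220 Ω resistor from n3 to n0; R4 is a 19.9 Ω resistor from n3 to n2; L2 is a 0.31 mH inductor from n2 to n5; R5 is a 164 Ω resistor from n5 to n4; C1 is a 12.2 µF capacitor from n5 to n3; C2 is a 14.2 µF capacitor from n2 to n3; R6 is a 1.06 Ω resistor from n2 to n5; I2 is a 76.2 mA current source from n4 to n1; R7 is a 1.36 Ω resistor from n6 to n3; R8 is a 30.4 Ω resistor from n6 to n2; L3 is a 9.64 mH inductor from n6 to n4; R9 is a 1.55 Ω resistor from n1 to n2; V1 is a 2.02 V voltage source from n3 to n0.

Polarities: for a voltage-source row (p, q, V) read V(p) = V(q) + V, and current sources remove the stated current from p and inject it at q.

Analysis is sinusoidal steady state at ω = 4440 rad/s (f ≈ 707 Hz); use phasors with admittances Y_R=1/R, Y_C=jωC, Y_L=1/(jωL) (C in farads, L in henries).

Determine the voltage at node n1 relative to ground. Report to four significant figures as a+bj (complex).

1.929+0.01092j V

MNA unknowns: 6 node voltages V₁..V_6 plus 1 source current (V1)
I1: z[2]−=0.0661, z[0]+=0.0661
R1: Y=0.6452+0.000j on G[3,2]
L1: Y=0.000-0.6256j on G[4,1]
R2: Y=0.001842+0.000j on G[4,0]
R3: Y=0.0008197+0.000j on G[3,0]
R4: Y=0.05025+0.000j on G[3,2]
L2: Y=0.000-0.7265j on G[2,5]
R5: Y=0.006098+0.000j on G[5,4]
C1: Y=0.000+0.05417j on G[5,3]
C2: Y=0.000+0.06305j on G[2,3]
R6: Y=0.9434+0.000j on G[2,5]
I2: z[4]−=0.0762, z[1]+=0.0762
R7: Y=0.7353+0.000j on G[6,3]
R8: Y=0.03289+0.000j on G[6,2]
L3: Y=0.000-0.02336j on G[6,4]
R9: Y=0.6452+0.000j on G[1,2]
V1: row V3−V0=2.02, i_V1 at 3,0
solve → V1=1.929+0.01092j, V2=1.930+0.01238j, V3=2.020+0.000j, V4=1.930-0.1123j, V5=1.928+0.01560j, V6=2.013+0.003040j
aux → i_V1=-0.07131+0.0002068j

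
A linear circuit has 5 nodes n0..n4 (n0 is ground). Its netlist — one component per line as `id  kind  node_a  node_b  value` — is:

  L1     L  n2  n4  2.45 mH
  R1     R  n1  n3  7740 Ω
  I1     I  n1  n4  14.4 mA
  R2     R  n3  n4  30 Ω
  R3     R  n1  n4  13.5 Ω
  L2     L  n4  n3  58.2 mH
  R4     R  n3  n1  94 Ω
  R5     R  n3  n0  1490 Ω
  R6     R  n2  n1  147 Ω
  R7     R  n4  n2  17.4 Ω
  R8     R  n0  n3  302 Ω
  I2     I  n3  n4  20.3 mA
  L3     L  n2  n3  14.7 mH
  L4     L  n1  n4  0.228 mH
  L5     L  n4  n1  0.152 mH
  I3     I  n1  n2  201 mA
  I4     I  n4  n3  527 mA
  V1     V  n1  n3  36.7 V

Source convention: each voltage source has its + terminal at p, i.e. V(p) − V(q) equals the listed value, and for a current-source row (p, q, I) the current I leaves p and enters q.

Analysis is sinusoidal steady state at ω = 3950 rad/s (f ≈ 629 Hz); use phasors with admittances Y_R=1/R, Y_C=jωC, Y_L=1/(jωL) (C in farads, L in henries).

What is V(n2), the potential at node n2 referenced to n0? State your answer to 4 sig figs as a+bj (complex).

33.08+3.000j V

MNA unknowns: 4 node voltages V₁..V_4 plus 1 source current (V1)
L1: Y=0.000-0.1033j on G[2,4]
R1: Y=0.0001292+0.000j on G[1,3]
I1: z[1]−=0.0144, z[4]+=0.0144
R2: Y=0.03333+0.000j on G[3,4]
R3: Y=0.07407+0.000j on G[1,4]
L2: Y=0.000-0.004350j on G[4,3]
R4: Y=0.01064+0.000j on G[3,1]
R5: Y=0.0006711+0.000j on G[3,0]
R6: Y=0.006803+0.000j on G[2,1]
R7: Y=0.05747+0.000j on G[4,2]
R8: Y=0.003311+0.000j on G[0,3]
I2: z[3]−=0.0203, z[4]+=0.0203
L3: Y=0.000-0.01722j on G[2,3]
L4: Y=0.000-1.110j on G[1,4]
L5: Y=0.000-1.666j on G[4,1]
I3: z[1]−=0.201, z[2]+=0.201
I4: z[4]−=0.527, z[3]+=0.527
V1: row V1−V3=36.7, i_V1 at 1,3
solve → V1=36.70+0.000j, V2=33.08+3.000j, V3=0.000+0.000j, V4=36.42-0.5438j
aux → i_V1=-2.165+0.7463j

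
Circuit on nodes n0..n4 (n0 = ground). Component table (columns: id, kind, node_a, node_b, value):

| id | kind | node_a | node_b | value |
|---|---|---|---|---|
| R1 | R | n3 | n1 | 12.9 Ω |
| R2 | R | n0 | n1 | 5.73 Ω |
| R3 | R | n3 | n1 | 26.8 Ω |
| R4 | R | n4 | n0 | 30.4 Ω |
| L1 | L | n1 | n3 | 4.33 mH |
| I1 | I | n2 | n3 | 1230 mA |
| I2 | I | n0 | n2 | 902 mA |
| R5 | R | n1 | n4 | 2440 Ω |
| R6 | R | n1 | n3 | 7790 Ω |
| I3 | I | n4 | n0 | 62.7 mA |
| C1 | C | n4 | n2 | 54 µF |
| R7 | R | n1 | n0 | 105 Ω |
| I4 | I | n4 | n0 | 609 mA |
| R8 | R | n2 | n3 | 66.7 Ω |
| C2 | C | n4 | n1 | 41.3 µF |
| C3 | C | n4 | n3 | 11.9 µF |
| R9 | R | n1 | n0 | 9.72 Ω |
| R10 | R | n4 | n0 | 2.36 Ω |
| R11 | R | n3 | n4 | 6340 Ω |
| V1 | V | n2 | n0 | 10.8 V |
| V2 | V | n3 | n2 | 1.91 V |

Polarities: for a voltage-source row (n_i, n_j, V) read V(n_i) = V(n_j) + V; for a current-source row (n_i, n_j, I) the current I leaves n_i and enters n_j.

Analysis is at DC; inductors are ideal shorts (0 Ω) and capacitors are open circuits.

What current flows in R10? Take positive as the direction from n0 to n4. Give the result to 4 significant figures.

Element admittances at DC:
  Y(R1) = 0.07752 S between n3,n1
  Y(R2) = 0.1745 S between n0,n1
  Y(R3) = 0.03731 S between n3,n1
  Y(R4) = 0.03289 S between n4,n0
  L1: short n1↔n3 (DC inductor)
  I1: injects 1.23 A into n3 (from n2)
  I2: injects 0.902 A into n2 (from n0)
  Y(R5) = 0.0004098 S between n1,n4
  Y(R6) = 0.0001284 S between n1,n3
  I3: injects 0.0627 A into n0 (from n4)
  Y(C1) = 0.000 S between n4,n2
  Y(R7) = 0.009524 S between n1,n0
  I4: injects 0.609 A into n0 (from n4)
  Y(R8) = 0.01499 S between n2,n3
  Y(C2) = 0.000 S between n4,n1
  Y(C3) = 0.000 S between n4,n3
  Y(R9) = 0.1029 S between n1,n0
  Y(R10) = 0.4237 S between n4,n0
  Y(R11) = 0.0001577 S between n3,n4
  V1: constraint V(n2)−V(n0) = 10.8
  V2: constraint V(n3)−V(n2) = 1.91
Assemble and solve the 7×7 MNA system:
  V(n1)=12.71  V(n2)=10.80  V(n3)=12.71  V(n4)=-1.453
  i(L1)=-3.653  i(V1)=-2.753  i(V2)=-2.453

0.6159 A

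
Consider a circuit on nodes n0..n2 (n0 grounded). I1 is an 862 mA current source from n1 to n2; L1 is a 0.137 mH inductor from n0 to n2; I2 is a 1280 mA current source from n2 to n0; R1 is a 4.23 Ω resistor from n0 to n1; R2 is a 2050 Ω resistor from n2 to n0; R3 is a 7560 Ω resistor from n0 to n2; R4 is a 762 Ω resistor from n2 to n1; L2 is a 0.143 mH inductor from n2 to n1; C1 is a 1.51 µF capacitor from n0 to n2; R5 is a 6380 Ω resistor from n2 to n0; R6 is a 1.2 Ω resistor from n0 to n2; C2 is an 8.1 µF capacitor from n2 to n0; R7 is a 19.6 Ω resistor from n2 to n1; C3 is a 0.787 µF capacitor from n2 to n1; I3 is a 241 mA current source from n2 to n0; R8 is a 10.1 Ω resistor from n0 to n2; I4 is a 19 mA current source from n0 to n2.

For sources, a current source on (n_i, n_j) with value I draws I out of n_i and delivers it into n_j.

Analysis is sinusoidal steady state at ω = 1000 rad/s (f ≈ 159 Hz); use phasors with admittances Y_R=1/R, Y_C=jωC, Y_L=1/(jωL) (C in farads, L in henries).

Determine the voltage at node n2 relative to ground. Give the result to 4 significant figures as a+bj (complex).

-0.03601-0.1999j V

MNA unknowns: 2 node voltages V₁..V_2
I1: z[1]−=0.862, z[2]+=0.862
L1: Y=0.000-7.299j on G[0,2]
I2: z[2]−=1.28, z[0]+=1.28
R1: Y=0.2364+0.000j on G[0,1]
R2: Y=0.0004878+0.000j on G[2,0]
R3: Y=0.0001323+0.000j on G[0,2]
R4: Y=0.001312+0.000j on G[2,1]
L2: Y=0.000-6.993j on G[2,1]
C1: Y=0.000+0.001510j on G[0,2]
R5: Y=0.0001567+0.000j on G[2,0]
R6: Y=0.8333+0.000j on G[0,2]
C2: Y=0.000+0.008100j on G[2,0]
R7: Y=0.05102+0.000j on G[2,1]
C3: Y=0.000+0.0007870j on G[2,1]
I3: z[2]−=0.241, z[0]+=0.241
R8: Y=0.09901+0.000j on G[0,2]
I4: z[0]−=0.019, z[2]+=0.019
solve → V1=-0.04779-0.3215j, V2=-0.03601-0.1999j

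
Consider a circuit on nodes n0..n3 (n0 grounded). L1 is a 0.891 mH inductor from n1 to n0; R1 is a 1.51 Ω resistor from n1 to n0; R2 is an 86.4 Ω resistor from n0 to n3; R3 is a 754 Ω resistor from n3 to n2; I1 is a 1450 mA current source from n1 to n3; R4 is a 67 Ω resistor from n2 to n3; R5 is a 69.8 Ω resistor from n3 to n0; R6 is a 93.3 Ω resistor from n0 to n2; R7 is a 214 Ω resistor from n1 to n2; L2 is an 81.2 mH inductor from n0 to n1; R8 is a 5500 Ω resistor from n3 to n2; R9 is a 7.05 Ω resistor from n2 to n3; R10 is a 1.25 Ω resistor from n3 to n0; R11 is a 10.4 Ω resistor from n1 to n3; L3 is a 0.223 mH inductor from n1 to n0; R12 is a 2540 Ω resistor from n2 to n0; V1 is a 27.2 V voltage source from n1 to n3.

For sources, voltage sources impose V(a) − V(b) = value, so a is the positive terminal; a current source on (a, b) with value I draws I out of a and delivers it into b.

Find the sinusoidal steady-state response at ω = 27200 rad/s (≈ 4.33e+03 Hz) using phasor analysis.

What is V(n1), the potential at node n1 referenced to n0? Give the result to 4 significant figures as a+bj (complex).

MNA unknowns: 3 node voltages V₁..V_3 plus 1 source current (V1)
L1: Y=0.000-0.04126j on G[1,0]
R1: Y=0.6623+0.000j on G[1,0]
R2: Y=0.01157+0.000j on G[0,3]
R3: Y=0.001326+0.000j on G[3,2]
I1: z[1]−=1.45, z[3]+=1.45
R4: Y=0.01493+0.000j on G[2,3]
R5: Y=0.01433+0.000j on G[3,0]
R6: Y=0.01072+0.000j on G[0,2]
R7: Y=0.004673+0.000j on G[1,2]
L2: Y=0.000-0.0004528j on G[0,1]
R8: Y=0.0001818+0.000j on G[3,2]
R9: Y=0.1418+0.000j on G[2,3]
R10: Y=0.8000+0.000j on G[3,0]
R11: Y=0.09615+0.000j on G[1,3]
L3: Y=0.000-0.1649j on G[1,0]
R12: Y=0.0003937+0.000j on G[2,0]
V1: row V1−V3=27.2, i_V1 at 1,3
solve → V1=14.89+2.053j, V2=-10.79+1.922j, V3=-12.31+2.053j
aux → i_V1=-14.47+1.716j

14.89+2.053j V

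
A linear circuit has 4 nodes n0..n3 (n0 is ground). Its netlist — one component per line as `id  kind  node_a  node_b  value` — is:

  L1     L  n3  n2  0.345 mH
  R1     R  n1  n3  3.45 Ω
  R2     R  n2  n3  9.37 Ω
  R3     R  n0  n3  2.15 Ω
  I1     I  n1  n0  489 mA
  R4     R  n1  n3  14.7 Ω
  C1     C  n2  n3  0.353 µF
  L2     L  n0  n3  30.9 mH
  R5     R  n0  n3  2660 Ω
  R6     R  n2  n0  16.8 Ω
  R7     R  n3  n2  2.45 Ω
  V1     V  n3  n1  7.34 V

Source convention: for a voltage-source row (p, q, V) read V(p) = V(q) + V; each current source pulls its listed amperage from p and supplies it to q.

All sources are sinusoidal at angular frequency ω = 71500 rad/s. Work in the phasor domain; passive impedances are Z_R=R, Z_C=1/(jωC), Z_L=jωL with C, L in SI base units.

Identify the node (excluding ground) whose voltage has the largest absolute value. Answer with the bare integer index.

1

MNA unknowns: 3 node voltages V₁..V_3 plus 1 source current (V1)
L1: Y=0.000-0.04054j on G[3,2]
R1: Y=0.2899+0.000j on G[1,3]
R2: Y=0.1067+0.000j on G[2,3]
R3: Y=0.4651+0.000j on G[0,3]
I1: z[1]−=0.489, z[0]+=0.489
R4: Y=0.06803+0.000j on G[1,3]
C1: Y=0.000+0.02524j on G[2,3]
L2: Y=0.000-0.0004526j on G[0,3]
R5: Y=0.0003759+0.000j on G[0,3]
R6: Y=0.05952+0.000j on G[2,0]
R7: Y=0.4082+0.000j on G[3,2]
V1: row V3−V1=7.34, i_V1 at 3,1
solve → V1=-8.282-0.001120j, V2=-0.8449+0.001595j, V3=-0.9425-0.001120j
aux → i_V1=-2.138+0.000j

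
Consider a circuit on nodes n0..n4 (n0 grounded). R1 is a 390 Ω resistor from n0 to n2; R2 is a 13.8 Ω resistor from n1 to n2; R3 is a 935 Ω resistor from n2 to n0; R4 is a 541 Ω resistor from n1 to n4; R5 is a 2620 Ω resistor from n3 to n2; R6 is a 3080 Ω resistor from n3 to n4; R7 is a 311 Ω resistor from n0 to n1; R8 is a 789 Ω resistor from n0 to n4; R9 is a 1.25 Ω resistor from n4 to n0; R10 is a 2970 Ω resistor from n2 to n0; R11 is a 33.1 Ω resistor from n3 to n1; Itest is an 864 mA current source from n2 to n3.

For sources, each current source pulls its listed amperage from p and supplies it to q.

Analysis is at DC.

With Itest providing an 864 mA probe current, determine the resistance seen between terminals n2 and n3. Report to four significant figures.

R_eq = 45.22 Ω

Element admittances at DC:
  Y(R1) = 0.002564 S between n0,n2
  Y(R2) = 0.07246 S between n1,n2
  Y(R3) = 0.001070 S between n2,n0
  Y(R4) = 0.001848 S between n1,n4
  Y(R5) = 0.0003817 S between n3,n2
  Y(R6) = 0.0003247 S between n3,n4
  Y(R7) = 0.003215 S between n0,n1
  Y(R8) = 0.001267 S between n0,n4
  Y(R9) = 0.8000 S between n4,n0
  Y(R10) = 0.0003367 S between n2,n0
  Y(R11) = 0.03021 S between n3,n1
  Itest: injects 0.864 A into n3 (from n2)
Assemble and solve the 4×4 MNA system:
  V(n1)=3.839  V(n2)=-7.469  V(n3)=31.60  V(n4)=0.02160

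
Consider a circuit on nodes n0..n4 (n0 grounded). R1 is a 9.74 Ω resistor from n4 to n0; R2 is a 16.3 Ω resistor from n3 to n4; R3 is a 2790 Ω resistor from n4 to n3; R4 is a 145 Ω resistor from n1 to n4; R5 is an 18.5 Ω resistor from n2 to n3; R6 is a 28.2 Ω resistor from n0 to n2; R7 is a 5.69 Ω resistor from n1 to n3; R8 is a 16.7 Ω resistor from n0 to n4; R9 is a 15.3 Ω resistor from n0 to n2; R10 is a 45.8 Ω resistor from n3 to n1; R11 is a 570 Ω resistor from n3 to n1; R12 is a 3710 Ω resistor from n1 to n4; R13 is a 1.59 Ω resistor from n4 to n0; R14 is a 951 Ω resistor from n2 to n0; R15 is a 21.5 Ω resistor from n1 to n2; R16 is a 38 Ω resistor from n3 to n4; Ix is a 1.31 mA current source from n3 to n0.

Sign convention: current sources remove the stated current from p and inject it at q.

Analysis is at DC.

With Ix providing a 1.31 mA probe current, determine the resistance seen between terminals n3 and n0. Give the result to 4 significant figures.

Apply KCL at each of the 4 non-ground nodes and solve the resulting linear system.
Node n1: branches {R4, R7, R10, R11, R12, R15} → V_1 = -0.008709
Node n2: branches {R5, R6, R9, R14, R15} → V_2 = -0.004653
Node n3: branches {R2, R3, R5, R7, R10, R11, R16, Ix} → V_3 = -0.009931
Node n4: branches {R1, R2, R3, R4, R8, R12, R13, R16} → V_4 = -0.001056

R_eq = 7.581 Ω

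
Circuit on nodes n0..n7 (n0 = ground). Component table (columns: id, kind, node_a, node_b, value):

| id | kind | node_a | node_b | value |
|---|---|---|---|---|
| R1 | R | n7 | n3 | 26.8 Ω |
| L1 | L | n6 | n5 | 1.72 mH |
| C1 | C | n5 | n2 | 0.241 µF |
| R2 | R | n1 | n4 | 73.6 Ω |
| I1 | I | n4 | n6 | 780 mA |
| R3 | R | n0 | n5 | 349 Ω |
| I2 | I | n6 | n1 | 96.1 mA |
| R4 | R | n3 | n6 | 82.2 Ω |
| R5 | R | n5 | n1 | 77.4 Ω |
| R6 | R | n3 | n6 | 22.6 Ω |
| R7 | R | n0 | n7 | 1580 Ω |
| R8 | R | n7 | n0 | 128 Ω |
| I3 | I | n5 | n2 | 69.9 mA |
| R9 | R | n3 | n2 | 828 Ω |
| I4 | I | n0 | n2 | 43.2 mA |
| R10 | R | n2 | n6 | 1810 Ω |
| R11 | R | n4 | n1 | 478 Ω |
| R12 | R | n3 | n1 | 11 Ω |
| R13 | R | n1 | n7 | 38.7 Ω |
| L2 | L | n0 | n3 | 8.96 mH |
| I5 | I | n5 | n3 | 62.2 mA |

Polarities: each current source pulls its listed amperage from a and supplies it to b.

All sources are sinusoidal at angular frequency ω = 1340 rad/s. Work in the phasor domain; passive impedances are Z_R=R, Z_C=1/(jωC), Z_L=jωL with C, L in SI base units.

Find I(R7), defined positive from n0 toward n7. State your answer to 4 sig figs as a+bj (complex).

0.001100-0.0002363j A

Element admittances at ω=1340 rad/s:
  Y(R1) = 0.03731+0.000j S between n7,n3
  Y(L1) = 0.000-0.4339j S between n6,n5
  Y(C1) = 0.000+0.0003229j S between n5,n2
  Y(R2) = 0.01359+0.000j S between n1,n4
  I1: injects 0.78 A into n6 (from n4)
  Y(R3) = 0.002865+0.000j S between n0,n5
  I2: injects 0.0961 A into n1 (from n6)
  Y(R4) = 0.01217+0.000j S between n3,n6
  Y(R5) = 0.01292+0.000j S between n5,n1
  Y(R6) = 0.04425+0.000j S between n3,n6
  Y(R7) = 0.0006329+0.000j S between n0,n7
  Y(R8) = 0.007812+0.000j S between n7,n0
  I3: injects 0.0699 A into n2 (from n5)
  Y(R9) = 0.001208+0.000j S between n3,n2
  I4: injects 0.0432 A into n2 (from n0)
  Y(R10) = 0.0005525+0.000j S between n2,n6
  Y(R11) = 0.002092+0.000j S between n4,n1
  Y(R12) = 0.09091+0.000j S between n3,n1
  Y(R13) = 0.02584+0.000j S between n1,n7
  Y(L2) = 0.000-0.08329j S between n0,n3
  I5: injects 0.0622 A into n3 (from n5)
Assemble and solve the 7×7 MNA system:
  V(n1)=-4.871+0.3910j  V(n2)=64.73-10.01j  V(n3)=0.03929+0.4456j  V(n4)=-54.62+0.3910j  V(n5)=7.245+0.04163j  V(n6)=7.298+0.7473j  V(n7)=-1.737+0.3733j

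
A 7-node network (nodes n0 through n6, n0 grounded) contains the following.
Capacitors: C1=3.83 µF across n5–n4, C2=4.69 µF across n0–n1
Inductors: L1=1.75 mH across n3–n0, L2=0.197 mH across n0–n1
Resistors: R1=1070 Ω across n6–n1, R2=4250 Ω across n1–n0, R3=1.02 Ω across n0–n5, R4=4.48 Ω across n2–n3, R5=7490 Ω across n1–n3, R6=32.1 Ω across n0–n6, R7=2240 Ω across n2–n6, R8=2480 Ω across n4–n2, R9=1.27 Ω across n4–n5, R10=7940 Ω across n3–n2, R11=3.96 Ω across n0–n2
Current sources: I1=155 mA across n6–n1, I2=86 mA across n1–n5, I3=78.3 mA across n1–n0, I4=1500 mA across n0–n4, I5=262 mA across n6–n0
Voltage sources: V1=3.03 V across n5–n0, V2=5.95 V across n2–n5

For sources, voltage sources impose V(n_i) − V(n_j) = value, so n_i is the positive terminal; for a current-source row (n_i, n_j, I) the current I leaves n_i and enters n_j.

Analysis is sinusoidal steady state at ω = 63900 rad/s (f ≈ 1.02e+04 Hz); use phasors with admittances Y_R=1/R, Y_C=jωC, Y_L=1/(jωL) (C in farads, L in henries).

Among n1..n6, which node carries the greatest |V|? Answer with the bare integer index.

Apply KCL at each of the 6 non-ground nodes and solve the resulting linear system.
Node n1: branches {C2, R1, R2, I1, I2, L2, R5, I3} → V_1 = -0.0003080+0.09066j
Node n2: branches {R4, R7, R8, R10, R11, V2} → V_2 = 8.980+0.000j
Node n3: branches {L1, R4, R5, R10} → V_3 = 8.960+0.3586j
Node n4: branches {C1, R8, I4, R9} → V_4 = 4.769-0.5403j
Node n5: branches {C1, R3, I2, R9, V1, V2} → V_5 = 3.030+0.000j
Node n6: branches {R1, I1, R6, R7, I5} → V_6 = -12.69+0.002604j
Source currents: i(V1)=-3.666+0.08009j, i(V2)=-2.283+0.07988j

6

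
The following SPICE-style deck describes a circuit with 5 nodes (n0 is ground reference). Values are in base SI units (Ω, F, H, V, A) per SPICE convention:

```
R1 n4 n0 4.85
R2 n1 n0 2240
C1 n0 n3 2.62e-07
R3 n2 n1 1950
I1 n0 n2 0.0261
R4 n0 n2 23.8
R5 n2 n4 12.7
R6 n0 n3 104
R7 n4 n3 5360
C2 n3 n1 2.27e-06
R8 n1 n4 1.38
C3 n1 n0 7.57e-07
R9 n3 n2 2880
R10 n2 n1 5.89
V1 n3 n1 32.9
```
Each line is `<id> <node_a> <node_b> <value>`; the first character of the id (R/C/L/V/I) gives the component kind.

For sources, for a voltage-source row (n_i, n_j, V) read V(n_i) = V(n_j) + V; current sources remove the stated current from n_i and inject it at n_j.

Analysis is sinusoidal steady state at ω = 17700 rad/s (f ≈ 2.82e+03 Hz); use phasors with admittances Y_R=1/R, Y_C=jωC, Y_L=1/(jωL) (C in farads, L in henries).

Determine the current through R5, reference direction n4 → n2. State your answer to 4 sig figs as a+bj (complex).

Element admittances at ω=17700 rad/s:
  Y(R1) = 0.2062+0.000j S between n4,n0
  Y(R2) = 0.0004464+0.000j S between n1,n0
  Y(C1) = 0.000+0.004637j S between n0,n3
  Y(R3) = 0.0005128+0.000j S between n2,n1
  I1: injects 0.0261 A into n2 (from n0)
  Y(R4) = 0.04202+0.000j S between n0,n2
  Y(R5) = 0.07874+0.000j S between n2,n4
  Y(R6) = 0.009615+0.000j S between n0,n3
  Y(R7) = 0.0001866+0.000j S between n4,n3
  Y(C2) = 0.000+0.04018j S between n3,n1
  Y(R8) = 0.7246+0.000j S between n1,n4
  Y(C3) = 0.000+0.01340j S between n1,n0
  Y(R9) = 0.0003472+0.000j S between n3,n2
  Y(R10) = 0.1698+0.000j S between n2,n1
  V1: constraint V(n3)−V(n1) = 32.9
Assemble and solve the 5×5 MNA system:
  V(n1)=-1.519-0.6126j  V(n2)=-1.076-0.4879j  V(n3)=31.38-0.6126j  V(n4)=-1.168-0.4778j
  i(V1)=-0.3219-1.461j

-0.007230+0.0007919j A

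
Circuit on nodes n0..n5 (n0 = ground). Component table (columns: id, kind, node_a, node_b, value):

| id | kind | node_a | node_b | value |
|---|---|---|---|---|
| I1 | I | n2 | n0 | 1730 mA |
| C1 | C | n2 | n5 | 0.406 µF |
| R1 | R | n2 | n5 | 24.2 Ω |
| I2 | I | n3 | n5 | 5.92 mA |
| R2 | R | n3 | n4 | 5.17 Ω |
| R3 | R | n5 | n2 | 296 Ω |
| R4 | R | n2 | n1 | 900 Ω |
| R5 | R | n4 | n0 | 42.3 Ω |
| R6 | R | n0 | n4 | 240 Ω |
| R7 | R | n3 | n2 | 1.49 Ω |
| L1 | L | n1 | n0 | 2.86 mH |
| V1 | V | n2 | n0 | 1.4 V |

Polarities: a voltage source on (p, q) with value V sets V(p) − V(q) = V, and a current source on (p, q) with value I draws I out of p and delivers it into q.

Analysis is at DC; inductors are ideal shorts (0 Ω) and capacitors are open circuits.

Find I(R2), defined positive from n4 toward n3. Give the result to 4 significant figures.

MNA unknowns: 5 node voltages V₁..V_5 plus 2 source currents (L1, V1)
I1: z[2]−=1.73, z[0]+=1.73
C1: Y=0.000 on G[2,5]
R1: Y=0.04132 on G[2,5]
I2: z[3]−=0.00592, z[5]+=0.00592
R2: Y=0.1934 on G[3,4]
R3: Y=0.003378 on G[5,2]
R4: Y=0.001111 on G[2,1]
R5: Y=0.02364 on G[4,0]
R6: Y=0.004167 on G[0,4]
R7: Y=0.6711 on G[3,2]
L1: row V1−V0=0, i_L1 at 1,0
V1: row V2−V0=1.4, i_V1 at 2,0
solve → V1=0.000, V2=1.400, V3=1.343, V4=1.174, V5=1.532
aux → i_L1=0.001556, i_V1=-1.764

-0.03264 A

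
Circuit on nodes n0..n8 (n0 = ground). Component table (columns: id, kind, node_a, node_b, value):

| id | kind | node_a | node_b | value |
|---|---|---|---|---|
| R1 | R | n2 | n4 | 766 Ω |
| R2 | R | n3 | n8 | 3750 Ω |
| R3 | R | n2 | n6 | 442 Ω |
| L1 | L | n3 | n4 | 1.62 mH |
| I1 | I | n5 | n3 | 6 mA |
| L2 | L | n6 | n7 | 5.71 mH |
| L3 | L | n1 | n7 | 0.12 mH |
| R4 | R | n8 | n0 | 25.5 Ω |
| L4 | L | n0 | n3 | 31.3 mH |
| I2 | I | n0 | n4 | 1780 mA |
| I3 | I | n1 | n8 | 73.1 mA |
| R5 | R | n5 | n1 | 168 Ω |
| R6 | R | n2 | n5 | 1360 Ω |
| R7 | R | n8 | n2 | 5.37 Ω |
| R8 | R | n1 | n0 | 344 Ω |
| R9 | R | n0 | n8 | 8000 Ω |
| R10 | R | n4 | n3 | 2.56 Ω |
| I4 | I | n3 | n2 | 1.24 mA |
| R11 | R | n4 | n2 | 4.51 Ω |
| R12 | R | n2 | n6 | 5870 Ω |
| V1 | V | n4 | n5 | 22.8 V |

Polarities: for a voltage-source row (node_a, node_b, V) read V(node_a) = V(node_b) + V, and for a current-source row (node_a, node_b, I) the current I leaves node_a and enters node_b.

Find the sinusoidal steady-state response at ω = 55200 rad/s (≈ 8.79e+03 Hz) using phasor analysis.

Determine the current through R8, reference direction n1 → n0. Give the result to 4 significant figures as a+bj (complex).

0.06493-0.007158j A

MNA unknowns: 8 node voltages V₁..V_8 plus 1 source current (V1)
R1: Y=0.001305+0.000j on G[2,4]
R2: Y=0.0002667+0.000j on G[3,8]
R3: Y=0.002262+0.000j on G[2,6]
L1: Y=0.000-0.01118j on G[3,4]
I1: z[5]−=0.006, z[3]+=0.006
L2: Y=0.000-0.003173j on G[6,7]
L3: Y=0.000-0.1510j on G[1,7]
R4: Y=0.03922+0.000j on G[8,0]
L4: Y=0.000-0.0005788j on G[0,3]
I2: z[0]−=1.78, z[4]+=1.78
I3: z[1]−=0.0731, z[8]+=0.0731
R5: Y=0.005952+0.000j on G[5,1]
R6: Y=0.0007353+0.000j on G[2,5]
R7: Y=0.1862+0.000j on G[8,2]
R8: Y=0.002907+0.000j on G[1,0]
R9: Y=0.0001250+0.000j on G[0,8]
R10: Y=0.3906+0.000j on G[4,3]
I4: z[3]−=0.00124, z[2]+=0.00124
R11: Y=0.2217+0.000j on G[4,2]
R12: Y=0.0001704+0.000j on G[2,6]
V1: row V4−V5=22.8, i_V1 at 4,5
solve → V1=22.33-2.462j, V2=52.36+1.288j, V3=59.97+1.430j, V4=59.97+1.342j, V5=37.17+1.342j, V6=31.93+13.54j, V7=22.53-2.133j, V8=43.57+1.064j
aux → i_V1=0.08313+0.02268j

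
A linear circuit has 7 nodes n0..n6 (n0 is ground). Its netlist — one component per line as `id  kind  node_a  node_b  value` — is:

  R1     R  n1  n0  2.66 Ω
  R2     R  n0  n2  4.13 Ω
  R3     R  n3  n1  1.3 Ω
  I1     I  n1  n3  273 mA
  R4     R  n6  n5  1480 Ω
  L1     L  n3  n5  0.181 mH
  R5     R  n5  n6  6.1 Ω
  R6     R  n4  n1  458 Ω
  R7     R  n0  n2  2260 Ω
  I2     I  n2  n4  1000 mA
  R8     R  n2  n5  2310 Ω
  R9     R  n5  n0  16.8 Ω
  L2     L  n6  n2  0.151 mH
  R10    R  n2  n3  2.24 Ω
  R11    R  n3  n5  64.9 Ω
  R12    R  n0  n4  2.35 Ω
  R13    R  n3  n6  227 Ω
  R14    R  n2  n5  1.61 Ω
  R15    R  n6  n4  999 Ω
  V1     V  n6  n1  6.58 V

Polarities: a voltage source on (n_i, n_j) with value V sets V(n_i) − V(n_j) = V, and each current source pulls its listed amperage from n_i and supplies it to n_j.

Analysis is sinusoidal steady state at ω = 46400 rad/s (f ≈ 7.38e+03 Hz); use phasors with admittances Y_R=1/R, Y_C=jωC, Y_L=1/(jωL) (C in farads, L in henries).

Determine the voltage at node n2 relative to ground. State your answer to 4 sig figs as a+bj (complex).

Apply KCL at each of the 6 non-ground nodes and solve the resulting linear system.
Node n1: branches {R1, R3, I1, R6, V1} → V_1 = -1.990+0.5237j
Node n2: branches {R2, R7, I2, R8, L2, R10, R14} → V_2 = -1.038-0.7595j
Node n3: branches {R3, I1, L1, R10, R11, R13} → V_3 = -1.390-0.09527j
Node n4: branches {R6, I2, R12, R15} → V_4 = 2.333+0.003890j
Node n5: branches {R4, L1, R5, R8, R9, R11, R14} → V_5 = 0.1232-0.2406j
Node n6: branches {R4, R5, L2, R13, R15, V1} → V_6 = 4.590+0.5237j
Source currents: i(V1)=-0.9469+0.6742j

-1.038-0.7595j V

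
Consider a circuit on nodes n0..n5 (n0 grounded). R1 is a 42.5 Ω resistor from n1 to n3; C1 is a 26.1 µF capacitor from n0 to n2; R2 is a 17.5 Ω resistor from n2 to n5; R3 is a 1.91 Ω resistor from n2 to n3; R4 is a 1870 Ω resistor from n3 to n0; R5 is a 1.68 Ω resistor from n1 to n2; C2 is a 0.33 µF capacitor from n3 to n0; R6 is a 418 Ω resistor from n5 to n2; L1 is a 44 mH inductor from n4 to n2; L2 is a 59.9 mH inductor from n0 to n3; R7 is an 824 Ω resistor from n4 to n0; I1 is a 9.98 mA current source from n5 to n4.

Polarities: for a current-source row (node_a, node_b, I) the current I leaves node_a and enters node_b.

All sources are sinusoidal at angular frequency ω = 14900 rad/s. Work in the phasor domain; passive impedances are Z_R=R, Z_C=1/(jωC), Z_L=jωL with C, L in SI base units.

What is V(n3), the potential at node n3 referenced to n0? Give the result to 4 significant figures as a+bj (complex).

-0.01235+0.009902j V

MNA unknowns: 5 node voltages V₁..V_5
R1: Y=0.02353+0.000j on G[1,3]
C1: Y=0.000+0.3889j on G[0,2]
R2: Y=0.05714+0.000j on G[2,5]
R3: Y=0.5236+0.000j on G[2,3]
R4: Y=0.0005348+0.000j on G[3,0]
R5: Y=0.5952+0.000j on G[1,2]
C2: Y=0.000+0.004917j on G[3,0]
R6: Y=0.002392+0.000j on G[5,2]
L1: Y=0.000-0.001525j on G[4,2]
L2: Y=0.000-0.001120j on G[0,3]
R7: Y=0.001214+0.000j on G[4,0]
I1: z[5]−=0.00998, z[4]+=0.00998
solve → V1=-0.01243+0.009828j, V2=-0.01243+0.009825j, V3=-0.01235+0.009902j, V4=3.185+4.019j, V5=-0.1801+0.009825j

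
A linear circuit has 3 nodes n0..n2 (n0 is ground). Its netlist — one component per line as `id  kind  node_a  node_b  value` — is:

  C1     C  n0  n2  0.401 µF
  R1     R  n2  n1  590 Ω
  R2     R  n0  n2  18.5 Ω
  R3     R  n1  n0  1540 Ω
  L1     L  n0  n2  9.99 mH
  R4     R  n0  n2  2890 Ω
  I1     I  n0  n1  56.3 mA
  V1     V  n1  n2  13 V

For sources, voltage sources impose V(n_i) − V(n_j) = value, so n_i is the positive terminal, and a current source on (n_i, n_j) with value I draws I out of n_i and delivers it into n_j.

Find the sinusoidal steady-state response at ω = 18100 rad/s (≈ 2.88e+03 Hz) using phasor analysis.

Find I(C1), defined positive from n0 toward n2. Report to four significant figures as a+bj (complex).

Apply KCL at each of the 2 non-ground nodes and solve the resulting linear system.
Node n1: branches {R1, R3, I1, V1} → V_1 = 13.87-0.02726j
Node n2: branches {C1, R1, R2, L1, R4, V1} → V_2 = 0.8685-0.02726j
Source currents: i(V1)=0.02526+1.770e-05j

-0.0001978-0.006304j A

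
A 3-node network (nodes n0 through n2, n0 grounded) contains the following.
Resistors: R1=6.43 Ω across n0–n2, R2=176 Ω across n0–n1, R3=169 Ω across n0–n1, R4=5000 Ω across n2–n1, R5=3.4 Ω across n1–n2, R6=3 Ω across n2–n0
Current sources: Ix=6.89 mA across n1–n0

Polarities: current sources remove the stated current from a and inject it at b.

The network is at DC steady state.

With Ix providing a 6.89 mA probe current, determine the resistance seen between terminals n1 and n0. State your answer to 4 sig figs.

R_eq = 5.120 Ω

MNA unknowns: 2 node voltages V₁..V_2
R1: Y=0.1555 on G[0,2]
R2: Y=0.005682 on G[0,1]
R3: Y=0.005917 on G[0,1]
R4: Y=0.0002000 on G[2,1]
R5: Y=0.2941 on G[1,2]
R6: Y=0.3333 on G[2,0]
Ix: z[1]−=0.00689, z[0]+=0.00689
solve → V1=-0.03528, V2=-0.01326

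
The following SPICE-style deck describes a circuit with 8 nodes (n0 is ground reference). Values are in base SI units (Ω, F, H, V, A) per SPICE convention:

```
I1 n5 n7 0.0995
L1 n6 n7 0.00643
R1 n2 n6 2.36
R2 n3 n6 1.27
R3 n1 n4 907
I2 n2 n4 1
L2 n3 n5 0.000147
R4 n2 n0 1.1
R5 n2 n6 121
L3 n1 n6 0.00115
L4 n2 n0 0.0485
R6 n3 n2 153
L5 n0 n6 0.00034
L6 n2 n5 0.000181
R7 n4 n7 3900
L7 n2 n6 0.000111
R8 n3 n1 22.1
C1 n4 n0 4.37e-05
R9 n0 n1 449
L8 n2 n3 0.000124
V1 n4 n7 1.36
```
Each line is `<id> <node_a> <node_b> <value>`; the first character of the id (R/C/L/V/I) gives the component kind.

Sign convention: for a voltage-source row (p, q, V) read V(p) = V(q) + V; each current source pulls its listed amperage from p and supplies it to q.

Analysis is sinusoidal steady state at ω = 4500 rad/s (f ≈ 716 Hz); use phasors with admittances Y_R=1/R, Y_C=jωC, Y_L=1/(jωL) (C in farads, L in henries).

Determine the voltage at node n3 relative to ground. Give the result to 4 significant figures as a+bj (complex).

Element admittances at ω=4500 rad/s:
  I1: injects 0.0995 A into n7 (from n5)
  Y(L1) = 0.000-0.03456j S between n6,n7
  Y(R1) = 0.4237+0.000j S between n2,n6
  Y(R2) = 0.7874+0.000j S between n3,n6
  Y(R3) = 0.001103+0.000j S between n1,n4
  I2: injects 1 A into n4 (from n2)
  Y(L2) = 0.000-1.512j S between n3,n5
  Y(R4) = 0.9091+0.000j S between n2,n0
  Y(R5) = 0.008264+0.000j S between n2,n6
  Y(L3) = 0.000-0.1932j S between n1,n6
  Y(L4) = 0.000-0.004582j S between n2,n0
  Y(R6) = 0.006536+0.000j S between n3,n2
  Y(L5) = 0.000-0.6536j S between n0,n6
  Y(L6) = 0.000-1.228j S between n2,n5
  Y(R7) = 0.0002564+0.000j S between n4,n7
  Y(L7) = 0.000-2.002j S between n2,n6
  Y(R8) = 0.04525+0.000j S between n3,n1
  Y(C1) = 0.000+0.1966j S between n4,n0
  Y(R9) = 0.002227+0.000j S between n0,n1
  Y(L8) = 0.000-1.792j S between n2,n3
  V1: constraint V(n4)−V(n7) = 1.36
Assemble and solve the 8×8 MNA system:
  V(n1)=-0.7934-0.6233j  V(n2)=-1.008-0.5586j  V(n3)=-0.9827-0.5179j  V(n4)=-0.07926-6.652j  V(n5)=-0.9942-0.5725j  V(n6)=-0.7959-0.5922j  V(n7)=-1.439-6.652j
  i(V1)=-0.3093+0.02223j

-0.9827-0.5179j V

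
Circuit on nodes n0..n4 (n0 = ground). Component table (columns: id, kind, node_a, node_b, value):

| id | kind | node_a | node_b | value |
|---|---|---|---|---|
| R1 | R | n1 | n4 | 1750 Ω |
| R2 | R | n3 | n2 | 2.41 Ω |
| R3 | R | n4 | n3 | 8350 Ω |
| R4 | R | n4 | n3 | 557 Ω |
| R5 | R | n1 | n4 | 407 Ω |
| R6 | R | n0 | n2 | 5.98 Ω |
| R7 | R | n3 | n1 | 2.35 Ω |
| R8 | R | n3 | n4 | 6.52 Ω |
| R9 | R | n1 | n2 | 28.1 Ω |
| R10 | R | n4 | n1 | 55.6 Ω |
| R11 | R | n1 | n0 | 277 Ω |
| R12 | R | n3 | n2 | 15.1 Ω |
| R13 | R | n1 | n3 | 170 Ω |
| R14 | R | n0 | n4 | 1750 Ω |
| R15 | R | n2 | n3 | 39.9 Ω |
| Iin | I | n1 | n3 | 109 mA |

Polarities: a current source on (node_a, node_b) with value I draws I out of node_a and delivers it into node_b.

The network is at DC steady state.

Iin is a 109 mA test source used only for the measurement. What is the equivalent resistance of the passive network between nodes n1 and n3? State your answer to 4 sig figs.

MNA unknowns: 4 node voltages V₁..V_4
R1: Y=0.0005714 on G[1,4]
R2: Y=0.4149 on G[3,2]
R3: Y=0.0001198 on G[4,3]
R4: Y=0.001795 on G[4,3]
R5: Y=0.002457 on G[1,4]
R6: Y=0.1672 on G[0,2]
R7: Y=0.4255 on G[3,1]
R8: Y=0.1534 on G[3,4]
R9: Y=0.03559 on G[1,2]
R10: Y=0.01799 on G[4,1]
R11: Y=0.003610 on G[1,0]
R12: Y=0.06623 on G[3,2]
R13: Y=0.005882 on G[1,3]
R14: Y=0.0005714 on G[0,4]
R15: Y=0.02506 on G[2,3]
Iin: z[1]−=0.109, z[3]+=0.109
solve → V1=-0.2037, V2=0.004418, V3=0.02051, V4=-0.006194

R_eq = 2.057 Ω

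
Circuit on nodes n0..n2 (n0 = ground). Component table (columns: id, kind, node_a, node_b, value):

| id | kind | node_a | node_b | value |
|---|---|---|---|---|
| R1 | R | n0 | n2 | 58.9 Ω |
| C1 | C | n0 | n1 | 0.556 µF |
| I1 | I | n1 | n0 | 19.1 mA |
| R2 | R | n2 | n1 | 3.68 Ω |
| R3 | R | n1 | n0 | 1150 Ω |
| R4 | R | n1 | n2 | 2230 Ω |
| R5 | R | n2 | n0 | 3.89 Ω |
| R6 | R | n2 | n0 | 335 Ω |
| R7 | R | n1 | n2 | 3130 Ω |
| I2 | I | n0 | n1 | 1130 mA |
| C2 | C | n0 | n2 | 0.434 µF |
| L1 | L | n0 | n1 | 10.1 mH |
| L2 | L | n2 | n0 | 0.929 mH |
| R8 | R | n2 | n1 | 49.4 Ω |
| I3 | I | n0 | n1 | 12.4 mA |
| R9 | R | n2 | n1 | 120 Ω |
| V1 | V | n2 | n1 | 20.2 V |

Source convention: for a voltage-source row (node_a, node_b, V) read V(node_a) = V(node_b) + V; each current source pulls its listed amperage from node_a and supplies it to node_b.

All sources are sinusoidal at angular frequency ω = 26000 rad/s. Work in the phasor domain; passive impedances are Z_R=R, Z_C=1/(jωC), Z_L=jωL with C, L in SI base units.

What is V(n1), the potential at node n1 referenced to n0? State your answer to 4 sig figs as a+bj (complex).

MNA unknowns: 2 node voltages V₁..V_2 plus 1 source current (V1)
R1: Y=0.01698+0.000j on G[0,2]
C1: Y=0.000+0.01446j on G[0,1]
I1: z[1]−=0.0191, z[0]+=0.0191
R2: Y=0.2717+0.000j on G[2,1]
R3: Y=0.0008696+0.000j on G[1,0]
R4: Y=0.0004484+0.000j on G[1,2]
R5: Y=0.2571+0.000j on G[2,0]
R6: Y=0.002985+0.000j on G[2,0]
R7: Y=0.0003195+0.000j on G[1,2]
I2: z[0]−=1.13, z[1]+=1.13
C2: Y=0.000+0.01128j on G[0,2]
L1: Y=0.000-0.003808j on G[0,1]
L2: Y=0.000-0.04140j on G[2,0]
R8: Y=0.02024+0.000j on G[2,1]
I3: z[0]−=0.0124, z[1]+=0.0124
R9: Y=0.008333+0.000j on G[2,1]
V1: row V2−V1=20.2, i_V1 at 2,1
solve → V1=-16.17+1.056j, V2=4.031+1.056j
aux → i_V1=-7.230-0.1712j

-16.17+1.056j V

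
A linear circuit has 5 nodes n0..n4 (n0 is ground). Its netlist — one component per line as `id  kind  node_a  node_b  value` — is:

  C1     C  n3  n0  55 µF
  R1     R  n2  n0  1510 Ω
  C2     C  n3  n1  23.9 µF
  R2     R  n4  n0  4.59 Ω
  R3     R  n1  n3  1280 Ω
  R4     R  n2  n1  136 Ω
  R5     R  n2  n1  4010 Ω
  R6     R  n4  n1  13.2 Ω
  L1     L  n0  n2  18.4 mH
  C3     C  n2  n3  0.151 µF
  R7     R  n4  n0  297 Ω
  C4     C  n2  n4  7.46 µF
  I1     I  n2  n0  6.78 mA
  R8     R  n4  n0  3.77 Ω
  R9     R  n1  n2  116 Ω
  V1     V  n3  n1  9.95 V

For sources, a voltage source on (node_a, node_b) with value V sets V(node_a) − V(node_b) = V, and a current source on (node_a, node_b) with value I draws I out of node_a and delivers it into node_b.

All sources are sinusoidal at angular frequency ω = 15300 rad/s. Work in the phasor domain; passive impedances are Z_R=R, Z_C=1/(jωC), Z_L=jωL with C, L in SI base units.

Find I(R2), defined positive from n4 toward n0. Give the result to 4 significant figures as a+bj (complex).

Apply KCL at each of the 4 non-ground nodes and solve the resulting linear system.
Node n1: branches {C2, R3, R4, R5, R6, R9, V1} → V_1 = -9.855-0.8950j
Node n2: branches {R1, R4, R5, L1, C3, C4, I1, R9} → V_2 = -1.860+0.9976j
Node n3: branches {C1, C2, R3, C3, V1} → V_3 = 0.09548-0.8950j
Node n4: branches {R2, R6, R7, C4, R8} → V_4 = -1.567-0.1801j
Source currents: i(V1)=-0.7653-3.723j

-0.3414-0.03924j A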